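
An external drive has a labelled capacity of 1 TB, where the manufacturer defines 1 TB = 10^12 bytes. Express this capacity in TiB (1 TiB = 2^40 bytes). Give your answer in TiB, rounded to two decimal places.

0.91 TiB

1 TB = 1 × 10^12 bytes = 1,000,000,000,000 bytes
1 TiB = 2^40 bytes = 1,099,511,627,776 bytes
1,000,000,000,000 / 1,099,511,627,776 = 0.91 TiB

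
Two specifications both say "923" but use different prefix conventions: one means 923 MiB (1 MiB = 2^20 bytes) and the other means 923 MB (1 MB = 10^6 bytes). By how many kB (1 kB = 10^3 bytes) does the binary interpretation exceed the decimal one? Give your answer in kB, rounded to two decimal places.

923 MiB = 923 × 1,048,576 = 967,835,648 bytes
923 MB = 923 × 1,000,000 = 923,000,000 bytes
difference = 44,835,648 bytes
44,835,648 / 1,000 = 44,835.65 kB

44,835.65 kB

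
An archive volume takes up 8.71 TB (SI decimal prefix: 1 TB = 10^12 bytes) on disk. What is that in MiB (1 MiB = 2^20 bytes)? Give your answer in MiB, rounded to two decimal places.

8.71 TB × 1,000,000,000,000 bytes/TB = 8,710,000,000,000 bytes
1 MiB = 2^20 bytes = 1,048,576 bytes
8,710,000,000,000 / 1,048,576 = 8,306,503.30 MiB

8,306,503.30 MiB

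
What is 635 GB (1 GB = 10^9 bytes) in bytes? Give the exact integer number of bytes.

635,000,000,000 bytes

635 × 1,000,000,000 = 635,000,000,000 bytes  (1 GB = 10^9 bytes)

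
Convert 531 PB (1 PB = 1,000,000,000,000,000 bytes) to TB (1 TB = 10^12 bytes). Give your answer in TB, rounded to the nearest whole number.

531 PB × 1,000,000,000,000,000 bytes/PB = 531,000,000,000,000,000 bytes
1 TB = 10^12 bytes = 1,000,000,000,000 bytes
531,000,000,000,000,000 / 1,000,000,000,000 = 531,000 TB

531,000 TB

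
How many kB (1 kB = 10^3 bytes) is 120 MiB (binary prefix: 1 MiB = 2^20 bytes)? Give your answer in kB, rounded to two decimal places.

120 MiB = 120 × 2^20 bytes = 125,829,120 bytes
1 kB = 1,000 bytes
125,829,120 / 1,000 = 125,829.12 kB

125,829.12 kB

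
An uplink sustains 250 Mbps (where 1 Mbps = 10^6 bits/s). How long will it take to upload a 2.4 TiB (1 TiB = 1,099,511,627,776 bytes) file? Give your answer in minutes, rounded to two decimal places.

1,407.37 minutes

2.4 TiB = 2,638,827,906,662.4 bytes = 21,110,623,253,299.2 bits
250 Mbps = 250,000,000 bits/s
time = 21,110,623,253,299.2 / 250,000,000 = 84,442.493 s
84,442.493 s / 60 = 1,407.37 minutes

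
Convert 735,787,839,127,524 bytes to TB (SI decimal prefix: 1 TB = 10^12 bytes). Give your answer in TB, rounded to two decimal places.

735.79 TB

735,787,839,127,524 bytes given.
1 TB = 1,000,000,000,000 bytes
735,787,839,127,524 / 1,000,000,000,000 = 735.79 TB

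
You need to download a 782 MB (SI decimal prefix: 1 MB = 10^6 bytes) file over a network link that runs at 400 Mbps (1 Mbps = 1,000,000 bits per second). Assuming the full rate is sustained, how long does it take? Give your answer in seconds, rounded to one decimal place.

15.6 seconds

782 MB = 782,000,000 bytes = 6,256,000,000 bits
400 Mbps = 400,000,000 bits/s
time = 6,256,000,000 / 400,000,000 = 15.6 s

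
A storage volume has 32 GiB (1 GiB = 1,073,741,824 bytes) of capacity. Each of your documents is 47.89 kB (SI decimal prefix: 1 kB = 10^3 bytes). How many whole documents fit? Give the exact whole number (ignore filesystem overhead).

717,472

Capacity: 32 GiB = 34,359,738,368 bytes
Per item: 47.89 kB = 47,890 bytes
⌊34,359,738,368 / 47,890⌋ = 717,472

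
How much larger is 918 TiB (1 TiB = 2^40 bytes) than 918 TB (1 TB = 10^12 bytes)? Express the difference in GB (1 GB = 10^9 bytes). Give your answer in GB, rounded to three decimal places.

91,351.674 GB

918 TiB = 918 × 1,099,511,627,776 = 1,009,351,674,298,368 bytes
918 TB = 918 × 1,000,000,000,000 = 918,000,000,000,000 bytes
difference = 91,351,674,298,368 bytes
91,351,674,298,368 / 1,000,000,000 = 91,351.674 GB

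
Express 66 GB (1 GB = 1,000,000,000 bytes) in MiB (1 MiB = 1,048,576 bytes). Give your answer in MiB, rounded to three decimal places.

62,942.505 MiB

66 GB = 66 × 10^9 bytes = 66,000,000,000 bytes
1 MiB = 1,048,576 bytes
66,000,000,000 / 1,048,576 = 62,942.505 MiB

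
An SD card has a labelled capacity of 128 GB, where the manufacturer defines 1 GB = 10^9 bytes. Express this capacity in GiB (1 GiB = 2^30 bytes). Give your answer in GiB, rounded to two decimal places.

128 GB × 1,000,000,000 bytes/GB = 128,000,000,000 bytes
1 GiB = 1,073,741,824 bytes
128,000,000,000 / 1,073,741,824 = 119.21 GiB

119.21 GiB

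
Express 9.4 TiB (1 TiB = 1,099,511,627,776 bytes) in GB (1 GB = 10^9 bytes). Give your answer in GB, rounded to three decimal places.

10,335.409 GB

9.4 TiB × 1,099,511,627,776 bytes/TiB = 10,335,409,301,094.4 bytes
1 GB = 10^9 bytes = 1,000,000,000 bytes
10,335,409,301,094.4 / 1,000,000,000 = 10,335.409 GB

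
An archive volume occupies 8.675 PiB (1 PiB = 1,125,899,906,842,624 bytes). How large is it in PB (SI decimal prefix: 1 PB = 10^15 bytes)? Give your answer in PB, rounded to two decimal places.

8.675 PiB × 1,125,899,906,842,624 bytes/PiB = 9,767,181,691,859,763.2 bytes
1 PB = 1,000,000,000,000,000 bytes
9,767,181,691,859,763.2 / 1,000,000,000,000,000 = 9.77 PB

9.77 PB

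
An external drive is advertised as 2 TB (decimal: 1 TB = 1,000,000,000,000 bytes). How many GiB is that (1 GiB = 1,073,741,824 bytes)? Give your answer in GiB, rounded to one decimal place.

1,862.6 GiB

2 TB × 1,000,000,000,000 bytes/TB = 2,000,000,000,000 bytes
1 GiB = 2^30 bytes = 1,073,741,824 bytes
2,000,000,000,000 / 1,073,741,824 = 1,862.6 GiB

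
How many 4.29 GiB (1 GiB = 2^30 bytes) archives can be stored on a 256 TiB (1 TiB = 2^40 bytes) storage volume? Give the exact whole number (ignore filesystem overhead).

61,105

Capacity: 256 TiB = 281,474,976,710,656 bytes
Per item: 4.29 GiB = 4,606,352,424.96 bytes
⌊281,474,976,710,656 / 4,606,352,424.96⌋ = 61,105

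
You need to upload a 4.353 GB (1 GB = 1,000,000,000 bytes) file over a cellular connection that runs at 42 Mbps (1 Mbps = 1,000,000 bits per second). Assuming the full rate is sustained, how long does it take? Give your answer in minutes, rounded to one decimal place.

13.8 minutes

4.353 GB = 4,353,000,000 bytes = 34,824,000,000 bits
42 Mbps = 42,000,000 bits/s
time = 34,824,000,000 / 42,000,000 = 829.14 s
829.14 s / 60 = 13.8 minutes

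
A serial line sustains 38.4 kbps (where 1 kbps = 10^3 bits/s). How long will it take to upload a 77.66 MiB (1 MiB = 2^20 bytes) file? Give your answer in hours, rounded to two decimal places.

77.66 MiB = 81,432,412.16 bytes = 651,459,297.28 bits
38.4 kbps = 38,400 bits/s
time = 651,459,297.28 / 38,400 = 16,965.0859 s
16,965.0859 s / 3600 = 4.71 hours

4.71 hours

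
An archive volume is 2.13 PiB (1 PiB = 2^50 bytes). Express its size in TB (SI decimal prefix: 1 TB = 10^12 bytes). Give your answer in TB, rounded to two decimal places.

2,398.17 TB

2.13 PiB × 1,125,899,906,842,624 bytes/PiB = 2,398,166,801,574,789.12 bytes
1 TB = 1,000,000,000,000 bytes
2,398,166,801,574,789.12 / 1,000,000,000,000 = 2,398.17 TB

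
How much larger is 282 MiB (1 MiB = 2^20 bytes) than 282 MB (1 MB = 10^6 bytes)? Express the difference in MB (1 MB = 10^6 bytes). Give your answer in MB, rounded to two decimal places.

13.70 MB

282 MiB = 282 × 1,048,576 = 295,698,432 bytes
282 MB = 282 × 1,000,000 = 282,000,000 bytes
difference = 13,698,432 bytes
13,698,432 / 1,000,000 = 13.70 MB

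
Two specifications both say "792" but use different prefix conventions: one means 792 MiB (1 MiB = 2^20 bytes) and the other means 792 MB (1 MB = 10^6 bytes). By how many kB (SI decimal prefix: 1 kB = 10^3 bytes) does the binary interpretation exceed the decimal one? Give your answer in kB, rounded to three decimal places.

792 MiB = 792 × 1,048,576 = 830,472,192 bytes
792 MB = 792 × 1,000,000 = 792,000,000 bytes
difference = 38,472,192 bytes
38,472,192 / 1,000 = 38,472.192 kB

38,472.192 kB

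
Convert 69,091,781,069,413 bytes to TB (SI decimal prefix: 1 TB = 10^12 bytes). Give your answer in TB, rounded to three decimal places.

69,091,781,069,413 bytes given.
1 TB = 10^12 bytes = 1,000,000,000,000 bytes
69,091,781,069,413 / 1,000,000,000,000 = 69.092 TB

69.092 TB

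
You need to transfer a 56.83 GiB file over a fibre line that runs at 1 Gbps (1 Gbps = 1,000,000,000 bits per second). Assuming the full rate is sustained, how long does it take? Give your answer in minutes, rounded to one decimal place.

56.83 GiB = 61,020,747,857.92 bytes = 488,165,982,863.36 bits
1 Gbps = 1,000,000,000 bits/s
time = 488,165,982,863.36 / 1,000,000,000 = 488.17 s
488.17 s / 60 = 8.1 minutes

8.1 minutes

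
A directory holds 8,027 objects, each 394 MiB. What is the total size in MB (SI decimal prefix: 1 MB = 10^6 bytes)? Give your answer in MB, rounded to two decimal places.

Total = 8,027 × 394 MiB = 3,162,638 MiB
= 3,162,638 × 1,048,576 bytes = 3,316,266,303,488 bytes
1 MB = 1,000,000 bytes
3,316,266,303,488 / 1,000,000 = 3,316,266.30 MB

3,316,266.30 MB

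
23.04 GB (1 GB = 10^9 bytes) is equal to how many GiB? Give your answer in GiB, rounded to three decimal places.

23.04 GB × 1,000,000,000 bytes/GB = 23,040,000,000 bytes
1 GiB = 2^30 bytes = 1,073,741,824 bytes
23,040,000,000 / 1,073,741,824 = 21.458 GiB

21.458 GiB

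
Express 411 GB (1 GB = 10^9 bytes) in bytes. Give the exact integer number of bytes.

411 × 1,000,000,000 = 411,000,000,000 bytes  (1 GB = 10^9 bytes)

411,000,000,000 bytes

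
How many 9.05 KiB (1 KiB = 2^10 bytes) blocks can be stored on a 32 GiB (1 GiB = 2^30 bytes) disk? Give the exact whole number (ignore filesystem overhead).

3,707,672

Capacity: 32 GiB = 34,359,738,368 bytes
Per item: 9.05 KiB = 9,267.2 bytes
⌊34,359,738,368 / 9,267.2⌋ = 3,707,672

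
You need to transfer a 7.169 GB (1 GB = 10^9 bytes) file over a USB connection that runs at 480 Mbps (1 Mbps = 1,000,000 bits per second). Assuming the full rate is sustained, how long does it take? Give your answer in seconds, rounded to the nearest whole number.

7.169 GB = 7,169,000,000 bytes = 57,352,000,000 bits
480 Mbps = 480,000,000 bits/s
time = 57,352,000,000 / 480,000,000 = 119 s

119 seconds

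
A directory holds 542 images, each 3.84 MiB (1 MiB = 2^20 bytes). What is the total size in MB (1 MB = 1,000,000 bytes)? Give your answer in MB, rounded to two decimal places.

2,182.38 MB

Total = 542 × 3.84 MiB = 2081.28 MiB
= 2081.28 × 1,048,576 bytes = 2,182,380,257.28 bytes
1 MB = 1,000,000 bytes
2,182,380,257.28 / 1,000,000 = 2,182.38 MB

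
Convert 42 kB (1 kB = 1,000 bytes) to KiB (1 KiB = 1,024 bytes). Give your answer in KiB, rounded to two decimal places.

41.02 KiB

42 kB × 1,000 bytes/kB = 42,000 bytes
1 KiB = 2^10 bytes = 1,024 bytes
42,000 / 1,024 = 41.02 KiB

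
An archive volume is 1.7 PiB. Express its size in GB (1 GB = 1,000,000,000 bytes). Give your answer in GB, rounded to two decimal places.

1,914,029.84 GB

1.7 PiB × 1,125,899,906,842,624 bytes/PiB = 1,914,029,841,632,460.8 bytes
1 GB = 1,000,000,000 bytes
1,914,029,841,632,460.8 / 1,000,000,000 = 1,914,029.84 GB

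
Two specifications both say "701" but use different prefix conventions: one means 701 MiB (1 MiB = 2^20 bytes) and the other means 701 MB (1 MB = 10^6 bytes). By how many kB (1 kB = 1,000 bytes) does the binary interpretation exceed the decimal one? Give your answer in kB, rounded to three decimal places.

701 MiB = 701 × 1,048,576 = 735,051,776 bytes
701 MB = 701 × 1,000,000 = 701,000,000 bytes
difference = 34,051,776 bytes
34,051,776 / 1,000 = 34,051.776 kB

34,051.776 kB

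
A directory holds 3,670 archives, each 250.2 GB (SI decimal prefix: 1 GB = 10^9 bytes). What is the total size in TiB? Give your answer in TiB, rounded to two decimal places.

Total = 3,670 × 250.2 GB = 918,234 GB
= 918,234 × 1,000,000,000 bytes = 918,234,000,000,000 bytes
1 TiB = 1,099,511,627,776 bytes
918,234,000,000,000 / 1,099,511,627,776 = 835.13 TiB

835.13 TiB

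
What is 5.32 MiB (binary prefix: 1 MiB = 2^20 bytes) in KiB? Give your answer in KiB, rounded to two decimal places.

5,447.68 KiB

5.32 MiB × 1,048,576 bytes/MiB = 5,578,424.32 bytes
1 KiB = 1,024 bytes
5,578,424.32 / 1,024 = 5,447.68 KiB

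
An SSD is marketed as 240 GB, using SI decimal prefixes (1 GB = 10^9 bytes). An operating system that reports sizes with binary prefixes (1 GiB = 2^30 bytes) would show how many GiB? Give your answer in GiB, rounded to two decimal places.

240 GB × 1,000,000,000 bytes/GB = 240,000,000,000 bytes
1 GiB = 1,073,741,824 bytes
240,000,000,000 / 1,073,741,824 = 223.52 GiB

223.52 GiB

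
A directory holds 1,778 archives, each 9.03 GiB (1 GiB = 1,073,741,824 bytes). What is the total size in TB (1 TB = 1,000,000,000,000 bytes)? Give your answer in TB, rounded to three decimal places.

Total = 1,778 × 9.03 GiB = 16055.34 GiB
= 16055.34 × 1,073,741,824 bytes = 17,239,290,056,540.16 bytes
1 TB = 1,000,000,000,000 bytes
17,239,290,056,540.16 / 1,000,000,000,000 = 17.239 TB

17.239 TB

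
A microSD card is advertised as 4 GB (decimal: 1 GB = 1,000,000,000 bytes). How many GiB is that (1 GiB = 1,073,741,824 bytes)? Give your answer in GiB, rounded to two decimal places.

4 GB × 1,000,000,000 bytes/GB = 4,000,000,000 bytes
1 GiB = 1,073,741,824 bytes
4,000,000,000 / 1,073,741,824 = 3.73 GiB

3.73 GiB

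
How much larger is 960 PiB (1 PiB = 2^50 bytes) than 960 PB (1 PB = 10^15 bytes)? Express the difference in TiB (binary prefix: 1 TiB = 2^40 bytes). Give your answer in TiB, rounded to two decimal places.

109,925.09 TiB

960 PiB = 960 × 1,125,899,906,842,624 = 1,080,863,910,568,919,040 bytes
960 PB = 960 × 1,000,000,000,000,000 = 960,000,000,000,000,000 bytes
difference = 120,863,910,568,919,040 bytes
120,863,910,568,919,040 / 1,099,511,627,776 = 109,925.09 TiB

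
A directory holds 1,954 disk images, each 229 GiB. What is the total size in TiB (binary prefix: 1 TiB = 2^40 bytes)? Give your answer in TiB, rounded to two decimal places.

Total = 1,954 × 229 GiB = 447,466 GiB
= 447,466 × 1,073,741,824 bytes = 480,462,959,017,984 bytes
1 TiB = 1,099,511,627,776 bytes
480,462,959,017,984 / 1,099,511,627,776 = 436.98 TiB

436.98 TiB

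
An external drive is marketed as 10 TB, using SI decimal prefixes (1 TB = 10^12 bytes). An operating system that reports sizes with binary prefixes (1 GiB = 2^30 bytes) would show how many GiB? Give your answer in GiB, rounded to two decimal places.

10 TB = 10 × 10^12 bytes = 10,000,000,000,000 bytes
1 GiB = 2^30 bytes = 1,073,741,824 bytes
10,000,000,000,000 / 1,073,741,824 = 9,313.23 GiB

9,313.23 GiB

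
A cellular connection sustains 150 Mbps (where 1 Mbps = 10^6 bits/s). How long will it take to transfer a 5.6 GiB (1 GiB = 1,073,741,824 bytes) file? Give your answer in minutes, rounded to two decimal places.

5.6 GiB = 6,012,954,214.4 bytes = 48,103,633,715.2 bits
150 Mbps = 150,000,000 bits/s
time = 48,103,633,715.2 / 150,000,000 = 320.691 s
320.691 s / 60 = 5.34 minutes

5.34 minutes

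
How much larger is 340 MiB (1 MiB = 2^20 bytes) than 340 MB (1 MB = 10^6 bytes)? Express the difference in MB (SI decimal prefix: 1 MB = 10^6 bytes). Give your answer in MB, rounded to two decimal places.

16.52 MB

340 MiB = 340 × 1,048,576 = 356,515,840 bytes
340 MB = 340 × 1,000,000 = 340,000,000 bytes
difference = 16,515,840 bytes
16,515,840 / 1,000,000 = 16.52 MB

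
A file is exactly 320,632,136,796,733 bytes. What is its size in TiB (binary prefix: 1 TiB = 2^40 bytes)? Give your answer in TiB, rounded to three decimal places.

291.613 TiB

320,632,136,796,733 bytes given.
1 TiB = 1,099,511,627,776 bytes
320,632,136,796,733 / 1,099,511,627,776 = 291.613 TiB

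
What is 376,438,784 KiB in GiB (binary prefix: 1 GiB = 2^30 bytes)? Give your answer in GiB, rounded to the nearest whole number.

359 GiB

376,438,784 KiB = 376,438,784 × 2^10 bytes = 385,473,314,816 bytes
1 GiB = 2^30 bytes = 1,073,741,824 bytes
385,473,314,816 / 1,073,741,824 = 359 GiB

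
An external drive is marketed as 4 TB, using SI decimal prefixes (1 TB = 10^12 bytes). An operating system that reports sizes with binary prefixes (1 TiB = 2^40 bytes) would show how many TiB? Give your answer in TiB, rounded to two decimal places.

4 TB × 1,000,000,000,000 bytes/TB = 4,000,000,000,000 bytes
1 TiB = 1,099,511,627,776 bytes
4,000,000,000,000 / 1,099,511,627,776 = 3.64 TiB

3.64 TiB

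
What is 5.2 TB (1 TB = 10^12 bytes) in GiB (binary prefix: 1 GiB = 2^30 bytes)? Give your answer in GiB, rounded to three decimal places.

4,842.877 GiB

5.2 TB = 5.2 × 10^12 bytes = 5,200,000,000,000 bytes
1 GiB = 1,073,741,824 bytes
5,200,000,000,000 / 1,073,741,824 = 4,842.877 GiB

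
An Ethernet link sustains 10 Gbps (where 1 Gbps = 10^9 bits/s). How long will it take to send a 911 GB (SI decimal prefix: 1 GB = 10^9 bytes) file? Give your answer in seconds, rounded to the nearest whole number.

911 GB = 911,000,000,000 bytes = 7,288,000,000,000 bits
10 Gbps = 10,000,000,000 bits/s
time = 7,288,000,000,000 / 10,000,000,000 = 729 s

729 seconds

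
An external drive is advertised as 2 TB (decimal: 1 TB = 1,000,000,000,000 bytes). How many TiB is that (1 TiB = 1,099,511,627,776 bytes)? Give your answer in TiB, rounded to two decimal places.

2 TB × 1,000,000,000,000 bytes/TB = 2,000,000,000,000 bytes
1 TiB = 2^40 bytes = 1,099,511,627,776 bytes
2,000,000,000,000 / 1,099,511,627,776 = 1.82 TiB

1.82 TiB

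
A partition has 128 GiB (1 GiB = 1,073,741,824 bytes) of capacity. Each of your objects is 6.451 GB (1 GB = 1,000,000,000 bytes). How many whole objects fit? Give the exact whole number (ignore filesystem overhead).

Capacity: 128 GiB = 137,438,953,472 bytes
Per item: 6.451 GB = 6,451,000,000 bytes
⌊137,438,953,472 / 6,451,000,000⌋ = 21

21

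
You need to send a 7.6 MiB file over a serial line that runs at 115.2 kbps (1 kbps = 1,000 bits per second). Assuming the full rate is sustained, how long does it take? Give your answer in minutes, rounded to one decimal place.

7.6 MiB = 7,969,177.6 bytes = 63,753,420.8 bits
115.2 kbps = 115,200 bits/s
time = 63,753,420.8 / 115,200 = 553.42 s
553.42 s / 60 = 9.2 minutes

9.2 minutes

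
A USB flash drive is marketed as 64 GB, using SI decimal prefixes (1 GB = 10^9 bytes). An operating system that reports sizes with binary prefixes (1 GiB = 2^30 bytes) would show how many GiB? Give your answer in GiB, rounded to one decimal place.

64 GB = 64 × 10^9 bytes = 64,000,000,000 bytes
1 GiB = 2^30 bytes = 1,073,741,824 bytes
64,000,000,000 / 1,073,741,824 = 59.6 GiB

59.6 GiB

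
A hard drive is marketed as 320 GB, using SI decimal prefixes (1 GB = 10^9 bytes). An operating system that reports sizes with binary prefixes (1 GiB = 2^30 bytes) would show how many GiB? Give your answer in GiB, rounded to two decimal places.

298.02 GiB

320 GB = 320 × 10^9 bytes = 320,000,000,000 bytes
1 GiB = 2^30 bytes = 1,073,741,824 bytes
320,000,000,000 / 1,073,741,824 = 298.02 GiB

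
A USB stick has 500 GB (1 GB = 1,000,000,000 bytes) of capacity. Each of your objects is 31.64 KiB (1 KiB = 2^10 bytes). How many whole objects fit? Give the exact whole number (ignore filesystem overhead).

15,432,403

Capacity: 500 GB = 500,000,000,000 bytes
Per item: 31.64 KiB = 32,399.36 bytes
⌊500,000,000,000 / 32,399.36⌋ = 15,432,403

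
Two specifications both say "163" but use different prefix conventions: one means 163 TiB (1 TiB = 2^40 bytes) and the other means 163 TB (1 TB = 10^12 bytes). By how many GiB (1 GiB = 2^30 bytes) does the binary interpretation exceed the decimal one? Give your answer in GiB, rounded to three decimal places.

15,106.420 GiB

163 TiB = 163 × 1,099,511,627,776 = 179,220,395,327,488 bytes
163 TB = 163 × 1,000,000,000,000 = 163,000,000,000,000 bytes
difference = 16,220,395,327,488 bytes
16,220,395,327,488 / 1,073,741,824 = 15,106.420 GiB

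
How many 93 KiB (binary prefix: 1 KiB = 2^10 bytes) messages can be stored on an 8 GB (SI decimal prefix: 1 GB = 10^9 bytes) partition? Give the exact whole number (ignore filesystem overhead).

Capacity: 8 GB = 8,000,000,000 bytes
Per item: 93 KiB = 95,232 bytes
⌊8,000,000,000 / 95,232⌋ = 84,005

84,005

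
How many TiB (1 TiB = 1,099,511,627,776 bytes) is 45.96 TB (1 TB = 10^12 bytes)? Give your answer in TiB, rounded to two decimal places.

41.80 TiB

45.96 TB × 1,000,000,000,000 bytes/TB = 45,960,000,000,000 bytes
1 TiB = 1,099,511,627,776 bytes
45,960,000,000,000 / 1,099,511,627,776 = 41.80 TiB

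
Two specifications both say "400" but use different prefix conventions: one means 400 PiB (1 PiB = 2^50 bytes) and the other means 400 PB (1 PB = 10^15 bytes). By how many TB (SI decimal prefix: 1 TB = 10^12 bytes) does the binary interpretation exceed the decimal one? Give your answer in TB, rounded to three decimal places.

400 PiB = 400 × 1,125,899,906,842,624 = 450,359,962,737,049,600 bytes
400 PB = 400 × 1,000,000,000,000,000 = 400,000,000,000,000,000 bytes
difference = 50,359,962,737,049,600 bytes
50,359,962,737,049,600 / 1,000,000,000,000 = 50,359.963 TB

50,359.963 TB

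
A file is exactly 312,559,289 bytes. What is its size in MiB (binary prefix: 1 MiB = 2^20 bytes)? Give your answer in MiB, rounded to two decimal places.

312,559,289 bytes given.
1 MiB = 2^20 bytes = 1,048,576 bytes
312,559,289 / 1,048,576 = 298.08 MiB

298.08 MiB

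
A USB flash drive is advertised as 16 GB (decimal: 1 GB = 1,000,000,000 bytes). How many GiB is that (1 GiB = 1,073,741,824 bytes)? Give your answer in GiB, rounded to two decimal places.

16 GB = 16 × 10^9 bytes = 16,000,000,000 bytes
1 GiB = 1,073,741,824 bytes
16,000,000,000 / 1,073,741,824 = 14.90 GiB

14.90 GiB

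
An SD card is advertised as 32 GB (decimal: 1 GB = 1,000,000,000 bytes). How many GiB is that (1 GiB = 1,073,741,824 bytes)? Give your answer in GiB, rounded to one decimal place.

29.8 GiB

32 GB × 1,000,000,000 bytes/GB = 32,000,000,000 bytes
1 GiB = 1,073,741,824 bytes
32,000,000,000 / 1,073,741,824 = 29.8 GiB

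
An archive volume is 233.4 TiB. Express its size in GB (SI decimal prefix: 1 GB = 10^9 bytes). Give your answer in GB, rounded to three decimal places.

256,626.014 GB

233.4 TiB = 233.4 × 2^40 bytes = 256,626,013,922,918.4 bytes
1 GB = 1,000,000,000 bytes
256,626,013,922,918.4 / 1,000,000,000 = 256,626.014 GB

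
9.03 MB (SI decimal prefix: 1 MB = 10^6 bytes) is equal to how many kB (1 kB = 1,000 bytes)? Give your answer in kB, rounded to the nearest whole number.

9,030 kB

9.03 MB = 9.03 × 10^6 bytes = 9,030,000 bytes
1 kB = 10^3 bytes = 1,000 bytes
9,030,000 / 1,000 = 9,030 kB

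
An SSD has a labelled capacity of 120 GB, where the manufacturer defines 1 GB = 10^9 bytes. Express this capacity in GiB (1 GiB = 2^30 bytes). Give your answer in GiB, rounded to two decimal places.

111.76 GiB

120 GB = 120 × 10^9 bytes = 120,000,000,000 bytes
1 GiB = 2^30 bytes = 1,073,741,824 bytes
120,000,000,000 / 1,073,741,824 = 111.76 GiB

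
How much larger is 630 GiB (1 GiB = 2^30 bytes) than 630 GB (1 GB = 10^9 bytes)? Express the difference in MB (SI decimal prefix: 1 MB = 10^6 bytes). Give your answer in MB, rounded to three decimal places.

46,457.349 MB

630 GiB = 630 × 1,073,741,824 = 676,457,349,120 bytes
630 GB = 630 × 1,000,000,000 = 630,000,000,000 bytes
difference = 46,457,349,120 bytes
46,457,349,120 / 1,000,000 = 46,457.349 MB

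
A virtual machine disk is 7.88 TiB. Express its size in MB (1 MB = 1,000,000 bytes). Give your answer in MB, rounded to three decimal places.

7.88 TiB × 1,099,511,627,776 bytes/TiB = 8,664,151,626,874.88 bytes
1 MB = 1,000,000 bytes
8,664,151,626,874.88 / 1,000,000 = 8,664,151.627 MB

8,664,151.627 MB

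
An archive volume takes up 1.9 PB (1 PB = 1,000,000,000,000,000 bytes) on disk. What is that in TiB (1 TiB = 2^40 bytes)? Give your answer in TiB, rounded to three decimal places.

1.9 PB = 1.9 × 10^15 bytes = 1,900,000,000,000,000 bytes
1 TiB = 1,099,511,627,776 bytes
1,900,000,000,000,000 / 1,099,511,627,776 = 1,728.040 TiB

1,728.040 TiB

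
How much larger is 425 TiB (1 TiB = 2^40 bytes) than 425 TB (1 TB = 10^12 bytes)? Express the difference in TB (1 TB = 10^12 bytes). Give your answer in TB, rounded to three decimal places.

42.292 TB

425 TiB = 425 × 1,099,511,627,776 = 467,292,441,804,800 bytes
425 TB = 425 × 1,000,000,000,000 = 425,000,000,000,000 bytes
difference = 42,292,441,804,800 bytes
42,292,441,804,800 / 1,000,000,000,000 = 42.292 TB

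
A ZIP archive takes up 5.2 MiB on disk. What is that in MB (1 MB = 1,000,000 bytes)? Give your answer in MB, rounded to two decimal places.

5.45 MB

5.2 MiB × 1,048,576 bytes/MiB = 5,452,595.2 bytes
1 MB = 1,000,000 bytes
5,452,595.2 / 1,000,000 = 5.45 MB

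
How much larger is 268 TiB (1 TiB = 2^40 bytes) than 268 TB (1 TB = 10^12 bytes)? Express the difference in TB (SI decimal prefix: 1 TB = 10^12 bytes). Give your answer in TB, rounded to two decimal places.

268 TiB = 268 × 1,099,511,627,776 = 294,669,116,243,968 bytes
268 TB = 268 × 1,000,000,000,000 = 268,000,000,000,000 bytes
difference = 26,669,116,243,968 bytes
26,669,116,243,968 / 1,000,000,000,000 = 26.67 TB

26.67 TB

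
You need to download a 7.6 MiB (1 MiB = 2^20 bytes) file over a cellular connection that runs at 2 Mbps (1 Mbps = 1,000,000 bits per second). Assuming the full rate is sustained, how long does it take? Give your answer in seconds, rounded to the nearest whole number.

32 seconds

7.6 MiB = 7,969,177.6 bytes = 63,753,420.8 bits
2 Mbps = 2,000,000 bits/s
time = 63,753,420.8 / 2,000,000 = 32 s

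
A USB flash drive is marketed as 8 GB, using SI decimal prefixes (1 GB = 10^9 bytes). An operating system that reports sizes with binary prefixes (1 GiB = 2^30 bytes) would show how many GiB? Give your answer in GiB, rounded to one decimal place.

8 GB × 1,000,000,000 bytes/GB = 8,000,000,000 bytes
1 GiB = 1,073,741,824 bytes
8,000,000,000 / 1,073,741,824 = 7.5 GiB

7.5 GiB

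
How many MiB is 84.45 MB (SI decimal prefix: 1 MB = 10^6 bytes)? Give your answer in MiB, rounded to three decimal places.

80.538 MiB

84.45 MB = 84.45 × 10^6 bytes = 84,450,000 bytes
1 MiB = 2^20 bytes = 1,048,576 bytes
84,450,000 / 1,048,576 = 80.538 MiB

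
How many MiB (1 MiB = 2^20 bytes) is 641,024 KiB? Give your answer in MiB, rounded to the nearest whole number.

641,024 KiB = 641,024 × 2^10 bytes = 656,408,576 bytes
1 MiB = 2^20 bytes = 1,048,576 bytes
656,408,576 / 1,048,576 = 626 MiB

626 MiB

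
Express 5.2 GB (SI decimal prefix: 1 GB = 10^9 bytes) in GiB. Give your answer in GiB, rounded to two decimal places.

5.2 GB = 5.2 × 10^9 bytes = 5,200,000,000 bytes
1 GiB = 2^30 bytes = 1,073,741,824 bytes
5,200,000,000 / 1,073,741,824 = 4.84 GiB

4.84 GiB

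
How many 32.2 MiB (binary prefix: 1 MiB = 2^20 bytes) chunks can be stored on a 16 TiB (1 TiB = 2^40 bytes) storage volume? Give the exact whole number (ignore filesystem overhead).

Capacity: 16 TiB = 17,592,186,044,416 bytes
Per item: 32.2 MiB = 33,764,147.2 bytes
⌊17,592,186,044,416 / 33,764,147.2⌋ = 521,031

521,031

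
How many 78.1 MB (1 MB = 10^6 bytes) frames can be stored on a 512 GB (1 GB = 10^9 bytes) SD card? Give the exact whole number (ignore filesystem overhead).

6,555

Capacity: 512 GB = 512,000,000,000 bytes
Per item: 78.1 MB = 78,100,000 bytes
⌊512,000,000,000 / 78,100,000⌋ = 6,555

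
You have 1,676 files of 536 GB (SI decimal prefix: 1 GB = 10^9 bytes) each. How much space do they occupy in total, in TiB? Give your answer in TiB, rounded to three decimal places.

Total = 1,676 × 536 GB = 898,336 GB
= 898,336 × 1,000,000,000 bytes = 898,336,000,000,000 bytes
1 TiB = 1,099,511,627,776 bytes
898,336,000,000,000 / 1,099,511,627,776 = 817.032 TiB

817.032 TiB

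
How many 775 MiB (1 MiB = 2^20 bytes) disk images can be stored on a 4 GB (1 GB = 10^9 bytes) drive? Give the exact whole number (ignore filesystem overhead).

4

Capacity: 4 GB = 4,000,000,000 bytes
Per item: 775 MiB = 812,646,400 bytes
⌊4,000,000,000 / 812,646,400⌋ = 4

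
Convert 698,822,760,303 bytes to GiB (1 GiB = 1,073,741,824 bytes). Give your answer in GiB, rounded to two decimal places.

698,822,760,303 bytes given.
1 GiB = 1,073,741,824 bytes
698,822,760,303 / 1,073,741,824 = 650.83 GiB

650.83 GiB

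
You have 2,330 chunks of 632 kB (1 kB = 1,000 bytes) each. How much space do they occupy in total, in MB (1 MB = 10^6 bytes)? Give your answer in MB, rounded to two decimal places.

Total = 2,330 × 632 kB = 1,472,560 kB
= 1,472,560 × 1,000 bytes = 1,472,560,000 bytes
1 MB = 1,000,000 bytes
1,472,560,000 / 1,000,000 = 1,472.56 MB

1,472.56 MB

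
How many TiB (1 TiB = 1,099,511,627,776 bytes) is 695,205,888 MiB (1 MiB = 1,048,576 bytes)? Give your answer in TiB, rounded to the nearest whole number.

695,205,888 MiB × 1,048,576 bytes/MiB = 728,976,209,215,488 bytes
1 TiB = 2^40 bytes = 1,099,511,627,776 bytes
728,976,209,215,488 / 1,099,511,627,776 = 663 TiB

663 TiB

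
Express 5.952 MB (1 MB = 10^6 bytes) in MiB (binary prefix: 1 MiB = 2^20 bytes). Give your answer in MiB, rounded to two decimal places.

5.952 MB × 1,000,000 bytes/MB = 5,952,000 bytes
1 MiB = 1,048,576 bytes
5,952,000 / 1,048,576 = 5.68 MiB

5.68 MiB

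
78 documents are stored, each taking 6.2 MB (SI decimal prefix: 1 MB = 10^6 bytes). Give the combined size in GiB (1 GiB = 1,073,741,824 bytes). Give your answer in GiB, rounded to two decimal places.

Total = 78 × 6.2 MB = 483.6 MB
= 483.6 × 1,000,000 bytes = 483,600,000 bytes
1 GiB = 1,073,741,824 bytes
483,600,000 / 1,073,741,824 = 0.45 GiB

0.45 GiB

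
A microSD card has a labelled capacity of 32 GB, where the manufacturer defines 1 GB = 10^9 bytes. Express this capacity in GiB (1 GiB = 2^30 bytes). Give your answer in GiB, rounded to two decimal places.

32 GB × 1,000,000,000 bytes/GB = 32,000,000,000 bytes
1 GiB = 1,073,741,824 bytes
32,000,000,000 / 1,073,741,824 = 29.80 GiB

29.80 GiB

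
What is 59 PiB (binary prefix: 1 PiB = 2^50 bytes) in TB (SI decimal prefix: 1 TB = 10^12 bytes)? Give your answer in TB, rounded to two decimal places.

59 PiB = 59 × 2^50 bytes = 66,428,094,503,714,816 bytes
1 TB = 1,000,000,000,000 bytes
66,428,094,503,714,816 / 1,000,000,000,000 = 66,428.09 TB

66,428.09 TB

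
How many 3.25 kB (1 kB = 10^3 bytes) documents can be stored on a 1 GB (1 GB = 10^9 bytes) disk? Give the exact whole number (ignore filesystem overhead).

Capacity: 1 GB = 1,000,000,000 bytes
Per item: 3.25 kB = 3,250 bytes
⌊1,000,000,000 / 3,250⌋ = 307,692

307,692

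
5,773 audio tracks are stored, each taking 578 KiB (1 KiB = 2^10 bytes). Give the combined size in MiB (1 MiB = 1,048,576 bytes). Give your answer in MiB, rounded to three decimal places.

Total = 5,773 × 578 KiB = 3,336,794 KiB
= 3,336,794 × 1,024 bytes = 3,416,877,056 bytes
1 MiB = 1,048,576 bytes
3,416,877,056 / 1,048,576 = 3,258.588 MiB

3,258.588 MiB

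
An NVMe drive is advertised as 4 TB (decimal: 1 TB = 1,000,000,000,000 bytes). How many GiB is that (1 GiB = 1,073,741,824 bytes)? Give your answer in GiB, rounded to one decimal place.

3,725.3 GiB

4 TB = 4 × 10^12 bytes = 4,000,000,000,000 bytes
1 GiB = 1,073,741,824 bytes
4,000,000,000,000 / 1,073,741,824 = 3,725.3 GiB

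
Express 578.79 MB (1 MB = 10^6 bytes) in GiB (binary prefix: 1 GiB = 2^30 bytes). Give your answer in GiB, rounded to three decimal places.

578.79 MB = 578.79 × 10^6 bytes = 578,790,000 bytes
1 GiB = 1,073,741,824 bytes
578,790,000 / 1,073,741,824 = 0.539 GiB

0.539 GiB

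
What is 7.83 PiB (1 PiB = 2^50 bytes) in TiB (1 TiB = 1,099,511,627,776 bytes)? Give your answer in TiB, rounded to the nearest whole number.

8,018 TiB

7.83 PiB = 7.83 × 2^50 bytes = 8,815,796,270,577,745.92 bytes
1 TiB = 1,099,511,627,776 bytes
8,815,796,270,577,745.92 / 1,099,511,627,776 = 8,018 TiB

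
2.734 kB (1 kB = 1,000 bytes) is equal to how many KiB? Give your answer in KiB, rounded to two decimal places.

2.67 KiB

2.734 kB × 1,000 bytes/kB = 2,734 bytes
1 KiB = 2^10 bytes = 1,024 bytes
2,734 / 1,024 = 2.67 KiB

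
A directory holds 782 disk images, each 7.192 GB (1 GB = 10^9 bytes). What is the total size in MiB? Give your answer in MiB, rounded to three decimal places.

Total = 782 × 7.192 GB = 5624.144 GB
= 5624.144 × 1,000,000,000 bytes = 5,624,144,000,000 bytes
1 MiB = 1,048,576 bytes
5,624,144,000,000 / 1,048,576 = 5,363,601.685 MiB

5,363,601.685 MiB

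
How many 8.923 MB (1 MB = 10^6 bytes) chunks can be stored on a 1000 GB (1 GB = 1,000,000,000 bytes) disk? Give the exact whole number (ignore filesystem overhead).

Capacity: 1000 GB = 1,000,000,000,000 bytes
Per item: 8.923 MB = 8,923,000 bytes
⌊1,000,000,000,000 / 8,923,000⌋ = 112,069

112,069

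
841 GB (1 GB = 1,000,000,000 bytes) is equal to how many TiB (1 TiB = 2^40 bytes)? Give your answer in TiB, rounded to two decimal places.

0.76 TiB

841 GB × 1,000,000,000 bytes/GB = 841,000,000,000 bytes
1 TiB = 2^40 bytes = 1,099,511,627,776 bytes
841,000,000,000 / 1,099,511,627,776 = 0.76 TiB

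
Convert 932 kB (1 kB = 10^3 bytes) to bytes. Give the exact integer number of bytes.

932 × 1,000 = 932,000 bytes

932,000 bytes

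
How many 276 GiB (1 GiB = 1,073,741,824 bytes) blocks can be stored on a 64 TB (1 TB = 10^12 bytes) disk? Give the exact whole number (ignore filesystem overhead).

215

Capacity: 64 TB = 64,000,000,000,000 bytes
Per item: 276 GiB = 296,352,743,424 bytes
⌊64,000,000,000,000 / 296,352,743,424⌋ = 215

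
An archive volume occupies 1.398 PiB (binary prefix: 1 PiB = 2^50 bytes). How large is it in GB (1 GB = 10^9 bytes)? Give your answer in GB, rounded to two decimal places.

1,574,008.07 GB

1.398 PiB = 1.398 × 2^50 bytes = 1,574,008,069,765,988.352 bytes
1 GB = 10^9 bytes = 1,000,000,000 bytes
1,574,008,069,765,988.352 / 1,000,000,000 = 1,574,008.07 GB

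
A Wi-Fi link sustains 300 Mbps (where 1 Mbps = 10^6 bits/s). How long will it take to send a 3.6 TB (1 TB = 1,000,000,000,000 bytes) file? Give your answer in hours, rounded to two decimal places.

26.67 hours

3.6 TB = 3,600,000,000,000 bytes = 28,800,000,000,000 bits
300 Mbps = 300,000,000 bits/s
time = 28,800,000,000,000 / 300,000,000 = 96,000.0000 s
96,000.0000 s / 3600 = 26.67 hours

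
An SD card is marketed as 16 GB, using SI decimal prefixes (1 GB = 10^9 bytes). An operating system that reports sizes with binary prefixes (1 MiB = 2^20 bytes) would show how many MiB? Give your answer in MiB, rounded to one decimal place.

15,258.8 MiB

16 GB = 16 × 10^9 bytes = 16,000,000,000 bytes
1 MiB = 2^20 bytes = 1,048,576 bytes
16,000,000,000 / 1,048,576 = 15,258.8 MiB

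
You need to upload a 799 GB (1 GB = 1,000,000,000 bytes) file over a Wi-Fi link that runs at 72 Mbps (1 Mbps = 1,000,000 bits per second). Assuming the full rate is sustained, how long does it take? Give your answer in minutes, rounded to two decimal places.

1,479.63 minutes

799 GB = 799,000,000,000 bytes = 6,392,000,000,000 bits
72 Mbps = 72,000,000 bits/s
time = 6,392,000,000,000 / 72,000,000 = 88,777.778 s
88,777.778 s / 60 = 1,479.63 minutes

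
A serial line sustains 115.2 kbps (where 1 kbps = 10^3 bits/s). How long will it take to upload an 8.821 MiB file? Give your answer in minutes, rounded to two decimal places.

10.71 minutes

8.821 MiB = 9,249,488.896 bytes = 73,995,911.168 bits
115.2 kbps = 115,200 bits/s
time = 73,995,911.168 / 115,200 = 642.326 s
642.326 s / 60 = 10.71 minutes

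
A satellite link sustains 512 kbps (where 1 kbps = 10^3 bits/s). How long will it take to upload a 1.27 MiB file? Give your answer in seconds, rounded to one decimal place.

1.27 MiB = 1,331,691.52 bytes = 10,653,532.16 bits
512 kbps = 512,000 bits/s
time = 10,653,532.16 / 512,000 = 20.8 s

20.8 seconds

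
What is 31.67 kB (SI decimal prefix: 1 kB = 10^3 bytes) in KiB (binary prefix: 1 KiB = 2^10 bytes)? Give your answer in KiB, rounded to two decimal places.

30.93 KiB

31.67 kB = 31.67 × 10^3 bytes = 31,670 bytes
1 KiB = 2^10 bytes = 1,024 bytes
31,670 / 1,024 = 30.93 KiB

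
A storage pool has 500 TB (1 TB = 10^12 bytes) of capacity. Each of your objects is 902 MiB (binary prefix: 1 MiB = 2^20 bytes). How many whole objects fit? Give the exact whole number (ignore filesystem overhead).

528,644

Capacity: 500 TB = 500,000,000,000,000 bytes
Per item: 902 MiB = 945,815,552 bytes
⌊500,000,000,000,000 / 945,815,552⌋ = 528,644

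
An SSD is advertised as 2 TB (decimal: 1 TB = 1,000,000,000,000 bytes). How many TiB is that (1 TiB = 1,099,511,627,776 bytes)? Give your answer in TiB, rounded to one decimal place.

2 TB = 2 × 10^12 bytes = 2,000,000,000,000 bytes
1 TiB = 2^40 bytes = 1,099,511,627,776 bytes
2,000,000,000,000 / 1,099,511,627,776 = 1.8 TiB

1.8 TiB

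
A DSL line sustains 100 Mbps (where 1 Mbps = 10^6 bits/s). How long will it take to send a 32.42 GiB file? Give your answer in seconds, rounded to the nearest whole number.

32.42 GiB = 34,810,709,934.08 bytes = 278,485,679,472.64 bits
100 Mbps = 100,000,000 bits/s
time = 278,485,679,472.64 / 100,000,000 = 2,785 s

2,785 seconds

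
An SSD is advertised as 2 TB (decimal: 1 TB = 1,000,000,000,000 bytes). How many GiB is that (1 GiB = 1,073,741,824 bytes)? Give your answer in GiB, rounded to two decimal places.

1,862.65 GiB

2 TB × 1,000,000,000,000 bytes/TB = 2,000,000,000,000 bytes
1 GiB = 2^30 bytes = 1,073,741,824 bytes
2,000,000,000,000 / 1,073,741,824 = 1,862.65 GiB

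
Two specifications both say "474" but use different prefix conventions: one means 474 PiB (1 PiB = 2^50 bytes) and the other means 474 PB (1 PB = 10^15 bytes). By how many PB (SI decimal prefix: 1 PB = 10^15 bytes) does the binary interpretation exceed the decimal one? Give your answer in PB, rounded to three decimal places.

474 PiB = 474 × 1,125,899,906,842,624 = 533,676,555,843,403,776 bytes
474 PB = 474 × 1,000,000,000,000,000 = 474,000,000,000,000,000 bytes
difference = 59,676,555,843,403,776 bytes
59,676,555,843,403,776 / 1,000,000,000,000,000 = 59.677 PB

59.677 PB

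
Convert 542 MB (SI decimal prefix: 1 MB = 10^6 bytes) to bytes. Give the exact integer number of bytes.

542,000,000 bytes

542 × 1,000,000 = 542,000,000 bytes  (1 MB = 10^6 bytes)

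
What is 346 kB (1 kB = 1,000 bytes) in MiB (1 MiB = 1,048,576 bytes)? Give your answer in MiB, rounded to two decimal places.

346 kB = 346 × 10^3 bytes = 346,000 bytes
1 MiB = 2^20 bytes = 1,048,576 bytes
346,000 / 1,048,576 = 0.33 MiB

0.33 MiB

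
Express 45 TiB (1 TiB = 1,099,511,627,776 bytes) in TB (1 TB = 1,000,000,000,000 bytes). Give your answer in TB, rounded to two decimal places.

45 TiB = 45 × 2^40 bytes = 49,478,023,249,920 bytes
1 TB = 1,000,000,000,000 bytes
49,478,023,249,920 / 1,000,000,000,000 = 49.48 TB

49.48 TB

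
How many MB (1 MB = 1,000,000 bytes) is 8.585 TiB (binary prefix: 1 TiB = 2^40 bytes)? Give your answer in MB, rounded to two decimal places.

9,439,307.32 MB

8.585 TiB × 1,099,511,627,776 bytes/TiB = 9,439,307,324,456.96 bytes
1 MB = 1,000,000 bytes
9,439,307,324,456.96 / 1,000,000 = 9,439,307.32 MB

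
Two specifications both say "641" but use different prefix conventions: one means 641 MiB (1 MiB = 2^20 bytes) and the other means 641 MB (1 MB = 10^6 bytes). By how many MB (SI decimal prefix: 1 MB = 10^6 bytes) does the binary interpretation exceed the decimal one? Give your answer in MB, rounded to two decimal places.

641 MiB = 641 × 1,048,576 = 672,137,216 bytes
641 MB = 641 × 1,000,000 = 641,000,000 bytes
difference = 31,137,216 bytes
31,137,216 / 1,000,000 = 31.14 MB

31.14 MB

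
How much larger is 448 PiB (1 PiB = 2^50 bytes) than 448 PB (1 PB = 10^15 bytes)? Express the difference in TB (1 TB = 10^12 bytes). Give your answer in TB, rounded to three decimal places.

56,403.158 TB

448 PiB = 448 × 1,125,899,906,842,624 = 504,403,158,265,495,552 bytes
448 PB = 448 × 1,000,000,000,000,000 = 448,000,000,000,000,000 bytes
difference = 56,403,158,265,495,552 bytes
56,403,158,265,495,552 / 1,000,000,000,000 = 56,403.158 TB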